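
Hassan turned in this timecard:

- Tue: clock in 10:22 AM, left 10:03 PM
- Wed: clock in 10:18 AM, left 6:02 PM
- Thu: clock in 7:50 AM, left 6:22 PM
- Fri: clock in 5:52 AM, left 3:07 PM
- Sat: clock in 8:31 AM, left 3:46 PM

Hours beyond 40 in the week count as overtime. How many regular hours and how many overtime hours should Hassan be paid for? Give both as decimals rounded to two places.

Regular 40.00 hours, overtime 6.45 hours

Tue: 10:22 AM–10:03 PM = 11 h 41 min
Wed: 10:18 AM–6:02 PM = 7 h 44 min
Thu: 7:50 AM–6:22 PM = 10 h 32 min
Fri: 5:52 AM–3:07 PM = 9 h 15 min
Sat: 8:31 AM–3:46 PM = 7 h 15 min
Total worked: 46 h 27 min = 46.45 h.
Threshold 40 h → overtime 6 h 27 min, regular 40 h 0 min.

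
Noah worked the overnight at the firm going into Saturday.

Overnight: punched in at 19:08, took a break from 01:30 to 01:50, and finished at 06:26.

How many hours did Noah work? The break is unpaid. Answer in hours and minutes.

Overnight: 19:08 → midnight = 4 h 52 min; midnight → 06:26 = 6 h 26 min; span 11 h 18 min; less 20 min break → 10 h 58 min

10 h 58 min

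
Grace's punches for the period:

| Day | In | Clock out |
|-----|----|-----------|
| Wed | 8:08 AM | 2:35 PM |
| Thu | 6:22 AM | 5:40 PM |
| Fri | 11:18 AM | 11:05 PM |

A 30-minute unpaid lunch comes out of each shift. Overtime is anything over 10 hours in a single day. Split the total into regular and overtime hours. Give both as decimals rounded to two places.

Wed: 8:08 AM–2:35 PM = 6 h 27 min; less 30 min break → 5 h 57 min
Thu: 6:22 AM–5:40 PM = 11 h 18 min; less 30 min break → 10 h 48 min
Fri: 11:18 AM–11:05 PM = 11 h 47 min; less 30 min break → 11 h 17 min
Wed reg 5 h 57 min / OT 0 h 0 min; Thu reg 10 h 0 min / OT 0 h 48 min; Fri reg 10 h 0 min / OT 1 h 17 min.
Totals: regular 25 h 57 min, overtime 2 h 5 min.

Regular 25.95 hours, overtime 2.08 hours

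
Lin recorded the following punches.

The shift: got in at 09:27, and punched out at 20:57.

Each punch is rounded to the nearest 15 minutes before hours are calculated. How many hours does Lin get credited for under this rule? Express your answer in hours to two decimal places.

11.50 hours

The shift: in 09:27→09:30, out 20:57→21:00; 11 h 30 min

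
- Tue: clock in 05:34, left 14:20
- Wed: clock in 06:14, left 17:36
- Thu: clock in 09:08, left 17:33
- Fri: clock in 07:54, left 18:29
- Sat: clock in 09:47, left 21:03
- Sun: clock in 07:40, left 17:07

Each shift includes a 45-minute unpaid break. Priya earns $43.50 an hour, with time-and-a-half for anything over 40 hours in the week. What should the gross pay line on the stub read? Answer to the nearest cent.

Tue: 05:34–14:20 = 8 h 46 min; less 45 min break → 8 h 1 min
Wed: 06:14–17:36 = 11 h 22 min; less 45 min break → 10 h 37 min
Thu: 09:08–17:33 = 8 h 25 min; less 45 min break → 7 h 40 min
Fri: 07:54–18:29 = 10 h 35 min; less 45 min break → 9 h 50 min
Sat: 09:47–21:03 = 11 h 16 min; less 45 min break → 10 h 31 min
Sun: 07:40–17:07 = 9 h 27 min; less 45 min break → 8 h 42 min
Total worked: 55 h 21 min = 3321 min.
Regular 40 h 0 min = 2400 min at $43.50/h; overtime 15 h 21 min = 921 min at $65.25/h.
Pay = (2400 × $43.50 + 921 × $65.25) ÷ 60 = $2741.59.

$2741.59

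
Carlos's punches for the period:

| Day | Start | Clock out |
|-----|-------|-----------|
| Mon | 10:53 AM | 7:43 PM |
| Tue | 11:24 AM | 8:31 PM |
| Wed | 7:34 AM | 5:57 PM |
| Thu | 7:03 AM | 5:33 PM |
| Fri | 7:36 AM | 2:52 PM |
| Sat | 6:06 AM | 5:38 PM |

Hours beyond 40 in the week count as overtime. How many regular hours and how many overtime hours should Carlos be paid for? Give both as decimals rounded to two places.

Regular 40.00 hours, overtime 17.63 hours

Mon: 10:53 AM–7:43 PM = 8 h 50 min
Tue: 11:24 AM–8:31 PM = 9 h 7 min
Wed: 7:34 AM–5:57 PM = 10 h 23 min
Thu: 7:03 AM–5:33 PM = 10 h 30 min
Fri: 7:36 AM–2:52 PM = 7 h 16 min
Sat: 6:06 AM–5:38 PM = 11 h 32 min
Total worked: 57 h 38 min = 57.63 h.
Threshold 40 h → overtime 17 h 38 min, regular 40 h 0 min.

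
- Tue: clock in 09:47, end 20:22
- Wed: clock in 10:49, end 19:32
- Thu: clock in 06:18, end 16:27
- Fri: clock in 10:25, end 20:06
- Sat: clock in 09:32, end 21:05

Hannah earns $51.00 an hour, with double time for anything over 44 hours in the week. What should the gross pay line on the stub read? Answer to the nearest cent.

$2925.70

Tue: 09:47–20:22 = 10 h 35 min
Wed: 10:49–19:32 = 8 h 43 min
Thu: 06:18–16:27 = 10 h 9 min
Fri: 10:25–20:06 = 9 h 41 min
Sat: 09:32–21:05 = 11 h 33 min
Total worked: 50 h 41 min = 3041 min.
Regular 44 h 0 min = 2640 min at $51.00/h; overtime 6 h 41 min = 401 min at $102.00/h.
Pay = (2640 × $51.00 + 401 × $102.00) ÷ 60 = $2925.70.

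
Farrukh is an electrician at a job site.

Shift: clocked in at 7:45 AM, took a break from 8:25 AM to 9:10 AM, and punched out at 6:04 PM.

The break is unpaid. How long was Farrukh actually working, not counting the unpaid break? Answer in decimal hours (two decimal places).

Shift: 7:45 AM–6:04 PM = 10 h 19 min; less 45 min break → 9 h 34 min

9.57 hours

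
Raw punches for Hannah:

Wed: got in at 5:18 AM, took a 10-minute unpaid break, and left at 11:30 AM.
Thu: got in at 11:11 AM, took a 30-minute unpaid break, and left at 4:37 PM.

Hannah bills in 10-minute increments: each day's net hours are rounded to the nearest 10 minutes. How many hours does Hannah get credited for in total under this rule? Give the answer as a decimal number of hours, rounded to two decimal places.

Wed: 5:18 AM–11:30 AM = 6 h 12 min − 10 min = 6 h 2 min → rounds to 6 h 0 min
Thu: 11:11 AM–4:37 PM = 5 h 26 min − 30 min = 4 h 56 min → rounds to 5 h 0 min
Total credited: 11 h 0 min.

11.00 hours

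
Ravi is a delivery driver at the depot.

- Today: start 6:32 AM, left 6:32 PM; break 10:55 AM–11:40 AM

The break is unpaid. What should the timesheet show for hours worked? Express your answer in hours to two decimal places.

Today: 6:32 AM–6:32 PM = 12 h 0 min; less 45 min break → 11 h 15 min

11.25 hours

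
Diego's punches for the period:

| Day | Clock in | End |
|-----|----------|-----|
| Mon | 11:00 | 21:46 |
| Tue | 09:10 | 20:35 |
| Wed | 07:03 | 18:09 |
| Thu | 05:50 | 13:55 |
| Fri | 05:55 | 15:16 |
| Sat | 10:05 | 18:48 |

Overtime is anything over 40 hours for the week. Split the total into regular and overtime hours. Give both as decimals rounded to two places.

Regular 40.00 hours, overtime 19.43 hours

Mon: 11:00–21:46 = 10 h 46 min
Tue: 09:10–20:35 = 11 h 25 min
Wed: 07:03–18:09 = 11 h 6 min
Thu: 05:50–13:55 = 8 h 5 min
Fri: 05:55–15:16 = 9 h 21 min
Sat: 10:05–18:48 = 8 h 43 min
Total worked: 59 h 26 min = 59.43 h.
Threshold 40 h → overtime 19 h 26 min, regular 40 h 0 min.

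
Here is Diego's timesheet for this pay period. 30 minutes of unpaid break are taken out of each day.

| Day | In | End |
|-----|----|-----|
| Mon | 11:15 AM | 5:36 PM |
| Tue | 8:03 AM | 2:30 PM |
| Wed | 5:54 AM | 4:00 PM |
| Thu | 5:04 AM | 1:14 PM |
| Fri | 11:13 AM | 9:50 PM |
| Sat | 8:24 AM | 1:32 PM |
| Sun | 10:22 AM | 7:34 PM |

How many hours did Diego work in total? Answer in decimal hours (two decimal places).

52.52 hours

Mon: 11:15 AM–5:36 PM = 6 h 21 min; less 30 min break → 5 h 51 min
Tue: 8:03 AM–2:30 PM = 6 h 27 min; less 30 min break → 5 h 57 min
Wed: 5:54 AM–4:00 PM = 10 h 6 min; less 30 min break → 9 h 36 min
Thu: 5:04 AM–1:14 PM = 8 h 10 min; less 30 min break → 7 h 40 min
Fri: 11:13 AM–9:50 PM = 10 h 37 min; less 30 min break → 10 h 7 min
Sat: 8:24 AM–1:32 PM = 5 h 8 min; less 30 min break → 4 h 38 min
Sun: 10:22 AM–7:34 PM = 9 h 12 min; less 30 min break → 8 h 42 min
Total: 5 h 51 min + 5 h 57 min + 9 h 36 min + 7 h 40 min + 10 h 7 min + 4 h 38 min + 8 h 42 min = 52 h 31 min.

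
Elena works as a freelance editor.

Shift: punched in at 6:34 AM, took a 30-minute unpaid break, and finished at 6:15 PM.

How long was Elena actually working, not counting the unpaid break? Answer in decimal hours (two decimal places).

Shift: 6:34 AM–6:15 PM = 11 h 41 min; less 30 min break → 11 h 11 min

11.18 hours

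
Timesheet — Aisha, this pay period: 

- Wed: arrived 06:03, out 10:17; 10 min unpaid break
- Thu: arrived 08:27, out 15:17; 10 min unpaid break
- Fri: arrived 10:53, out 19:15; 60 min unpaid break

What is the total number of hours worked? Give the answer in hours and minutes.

18 h 6 min

Wed: 06:03–10:17 = 4 h 14 min; less 10 min break → 4 h 4 min
Thu: 08:27–15:17 = 6 h 50 min; less 10 min break → 6 h 40 min
Fri: 10:53–19:15 = 8 h 22 min; less 60 min break → 7 h 22 min
Total: 4 h 4 min + 6 h 40 min + 7 h 22 min = 18 h 6 min.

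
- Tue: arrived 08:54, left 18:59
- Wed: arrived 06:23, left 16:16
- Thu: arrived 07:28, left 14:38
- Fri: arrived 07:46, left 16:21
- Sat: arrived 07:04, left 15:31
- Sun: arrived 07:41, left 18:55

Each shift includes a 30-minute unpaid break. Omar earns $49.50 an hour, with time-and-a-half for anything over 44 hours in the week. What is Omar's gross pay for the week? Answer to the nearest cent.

Tue: 08:54–18:59 = 10 h 5 min; less 30 min break → 9 h 35 min
Wed: 06:23–16:16 = 9 h 53 min; less 30 min break → 9 h 23 min
Thu: 07:28–14:38 = 7 h 10 min; less 30 min break → 6 h 40 min
Fri: 07:46–16:21 = 8 h 35 min; less 30 min break → 8 h 5 min
Sat: 07:04–15:31 = 8 h 27 min; less 30 min break → 7 h 57 min
Sun: 07:41–18:55 = 11 h 14 min; less 30 min break → 10 h 44 min
Total worked: 52 h 24 min = 3144 min.
Regular 44 h 0 min = 2640 min at $49.50/h; overtime 8 h 24 min = 504 min at $74.25/h.
Pay = (2640 × $49.50 + 504 × $74.25) ÷ 60 = $2801.70.

$2801.70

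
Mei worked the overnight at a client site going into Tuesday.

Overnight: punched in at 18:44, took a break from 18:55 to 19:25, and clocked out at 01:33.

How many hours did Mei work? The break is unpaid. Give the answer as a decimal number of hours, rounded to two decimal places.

6.32 hours

Overnight: 18:44 → midnight = 5 h 16 min; midnight → 01:33 = 1 h 33 min; span 6 h 49 min; less 30 min break → 6 h 19 min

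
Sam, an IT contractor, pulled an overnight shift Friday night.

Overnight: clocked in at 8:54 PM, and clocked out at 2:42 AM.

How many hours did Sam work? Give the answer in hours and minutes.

Overnight: 8:54 PM → midnight = 3 h 6 min; midnight → 2:42 AM = 2 h 42 min; span 5 h 48 min

5 h 48 min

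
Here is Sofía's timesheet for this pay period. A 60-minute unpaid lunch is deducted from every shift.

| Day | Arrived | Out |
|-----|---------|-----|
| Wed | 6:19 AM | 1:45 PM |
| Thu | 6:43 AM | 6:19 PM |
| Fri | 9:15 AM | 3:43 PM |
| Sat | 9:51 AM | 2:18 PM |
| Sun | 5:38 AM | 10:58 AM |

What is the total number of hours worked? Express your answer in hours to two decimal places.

30.28 hours

Wed: 6:19 AM–1:45 PM = 7 h 26 min; less 60 min break → 6 h 26 min
Thu: 6:43 AM–6:19 PM = 11 h 36 min; less 60 min break → 10 h 36 min
Fri: 9:15 AM–3:43 PM = 6 h 28 min; less 60 min break → 5 h 28 min
Sat: 9:51 AM–2:18 PM = 4 h 27 min; less 60 min break → 3 h 27 min
Sun: 5:38 AM–10:58 AM = 5 h 20 min; less 60 min break → 4 h 20 min
Total: 6 h 26 min + 10 h 36 min + 5 h 28 min + 3 h 27 min + 4 h 20 min = 30 h 17 min.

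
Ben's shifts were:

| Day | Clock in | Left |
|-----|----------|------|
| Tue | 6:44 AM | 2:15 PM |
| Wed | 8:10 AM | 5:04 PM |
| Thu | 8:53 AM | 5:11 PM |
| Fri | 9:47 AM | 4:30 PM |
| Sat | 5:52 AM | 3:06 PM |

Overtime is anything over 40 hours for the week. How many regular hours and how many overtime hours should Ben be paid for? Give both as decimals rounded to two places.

Tue: 6:44 AM–2:15 PM = 7 h 31 min
Wed: 8:10 AM–5:04 PM = 8 h 54 min
Thu: 8:53 AM–5:11 PM = 8 h 18 min
Fri: 9:47 AM–4:30 PM = 6 h 43 min
Sat: 5:52 AM–3:06 PM = 9 h 14 min
Total worked: 40 h 40 min = 40.67 h.
Threshold 40 h → overtime 0 h 40 min, regular 40 h 0 min.

Regular 40.00 hours, overtime 0.67 hours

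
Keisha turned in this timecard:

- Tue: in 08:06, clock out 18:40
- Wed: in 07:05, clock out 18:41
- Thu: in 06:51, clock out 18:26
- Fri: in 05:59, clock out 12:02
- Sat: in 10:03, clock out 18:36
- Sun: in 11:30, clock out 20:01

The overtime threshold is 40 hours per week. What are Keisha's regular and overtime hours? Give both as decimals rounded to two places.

Tue: 08:06–18:40 = 10 h 34 min
Wed: 07:05–18:41 = 11 h 36 min
Thu: 06:51–18:26 = 11 h 35 min
Fri: 05:59–12:02 = 6 h 3 min
Sat: 10:03–18:36 = 8 h 33 min
Sun: 11:30–20:01 = 8 h 31 min
Total worked: 56 h 52 min = 56.87 h.
Threshold 40 h → overtime 16 h 52 min, regular 40 h 0 min.

Regular 40.00 hours, overtime 16.87 hours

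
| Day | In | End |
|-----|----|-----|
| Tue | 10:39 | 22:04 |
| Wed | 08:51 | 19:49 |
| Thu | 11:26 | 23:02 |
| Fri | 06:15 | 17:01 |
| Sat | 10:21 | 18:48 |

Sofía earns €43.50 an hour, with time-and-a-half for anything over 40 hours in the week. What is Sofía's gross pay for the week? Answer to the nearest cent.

€2601.30

Tue: 10:39–22:04 = 11 h 25 min
Wed: 08:51–19:49 = 10 h 58 min
Thu: 11:26–23:02 = 11 h 36 min
Fri: 06:15–17:01 = 10 h 46 min
Sat: 10:21–18:48 = 8 h 27 min
Total worked: 53 h 12 min = 3192 min.
Regular 40 h 0 min = 2400 min at €43.50/h; overtime 13 h 12 min = 792 min at €65.25/h.
Pay = (2400 × €43.50 + 792 × €65.25) ÷ 60 = €2601.30.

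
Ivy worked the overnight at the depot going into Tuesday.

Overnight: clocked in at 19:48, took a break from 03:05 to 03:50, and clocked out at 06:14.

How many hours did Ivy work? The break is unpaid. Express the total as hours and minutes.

9 h 41 min

Overnight: 19:48 → midnight = 4 h 12 min; midnight → 06:14 = 6 h 14 min; span 10 h 26 min; less 45 min break → 9 h 41 min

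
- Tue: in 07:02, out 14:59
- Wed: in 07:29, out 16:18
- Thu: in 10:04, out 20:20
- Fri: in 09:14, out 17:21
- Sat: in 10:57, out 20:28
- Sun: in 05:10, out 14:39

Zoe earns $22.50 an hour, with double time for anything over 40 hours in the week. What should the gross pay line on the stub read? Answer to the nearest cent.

$1536.75

Tue: 07:02–14:59 = 7 h 57 min
Wed: 07:29–16:18 = 8 h 49 min
Thu: 10:04–20:20 = 10 h 16 min
Fri: 09:14–17:21 = 8 h 7 min
Sat: 10:57–20:28 = 9 h 31 min
Sun: 05:10–14:39 = 9 h 29 min
Total worked: 54 h 9 min = 3249 min.
Regular 40 h 0 min = 2400 min at $22.50/h; overtime 14 h 9 min = 849 min at $45.00/h.
Pay = (2400 × $22.50 + 849 × $45.00) ÷ 60 = $1536.75.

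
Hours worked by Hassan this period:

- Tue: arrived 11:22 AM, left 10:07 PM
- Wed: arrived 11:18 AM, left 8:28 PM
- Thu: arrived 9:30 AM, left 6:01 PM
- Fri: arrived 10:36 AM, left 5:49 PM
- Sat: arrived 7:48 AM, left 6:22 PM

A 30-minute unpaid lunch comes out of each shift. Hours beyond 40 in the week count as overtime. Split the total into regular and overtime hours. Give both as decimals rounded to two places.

Tue: 11:22 AM–10:07 PM = 10 h 45 min; less 30 min break → 10 h 15 min
Wed: 11:18 AM–8:28 PM = 9 h 10 min; less 30 min break → 8 h 40 min
Thu: 9:30 AM–6:01 PM = 8 h 31 min; less 30 min break → 8 h 1 min
Fri: 10:36 AM–5:49 PM = 7 h 13 min; less 30 min break → 6 h 43 min
Sat: 7:48 AM–6:22 PM = 10 h 34 min; less 30 min break → 10 h 4 min
Total worked: 43 h 43 min = 43.72 h.
Threshold 40 h → overtime 3 h 43 min, regular 40 h 0 min.

Regular 40.00 hours, overtime 3.72 hours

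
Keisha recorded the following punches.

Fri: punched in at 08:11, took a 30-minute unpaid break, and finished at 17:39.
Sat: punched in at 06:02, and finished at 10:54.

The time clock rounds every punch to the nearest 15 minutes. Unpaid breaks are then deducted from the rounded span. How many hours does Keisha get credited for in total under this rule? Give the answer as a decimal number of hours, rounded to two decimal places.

Fri: in 08:11→08:15, out 17:39→17:45; 9 h 30 min − 30 min = 9 h 0 min
Sat: in 06:02→06:00, out 10:54→11:00; 5 h 0 min
Total credited: 14 h 0 min.

14.00 hours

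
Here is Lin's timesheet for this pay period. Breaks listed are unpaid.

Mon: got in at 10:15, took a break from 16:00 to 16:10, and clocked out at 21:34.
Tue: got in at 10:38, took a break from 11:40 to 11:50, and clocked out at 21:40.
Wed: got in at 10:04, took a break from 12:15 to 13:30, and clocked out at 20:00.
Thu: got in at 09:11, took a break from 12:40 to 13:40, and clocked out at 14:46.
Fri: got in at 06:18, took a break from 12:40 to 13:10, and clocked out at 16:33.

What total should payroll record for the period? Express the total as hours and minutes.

45 h 2 min

Mon: 10:15–21:34 = 11 h 19 min; less 10 min break → 11 h 9 min
Tue: 10:38–21:40 = 11 h 2 min; less 10 min break → 10 h 52 min
Wed: 10:04–20:00 = 9 h 56 min; less 75 min break → 8 h 41 min
Thu: 09:11–14:46 = 5 h 35 min; less 60 min break → 4 h 35 min
Fri: 06:18–16:33 = 10 h 15 min; less 30 min break → 9 h 45 min
Total: 11 h 9 min + 10 h 52 min + 8 h 41 min + 4 h 35 min + 9 h 45 min = 45 h 2 min.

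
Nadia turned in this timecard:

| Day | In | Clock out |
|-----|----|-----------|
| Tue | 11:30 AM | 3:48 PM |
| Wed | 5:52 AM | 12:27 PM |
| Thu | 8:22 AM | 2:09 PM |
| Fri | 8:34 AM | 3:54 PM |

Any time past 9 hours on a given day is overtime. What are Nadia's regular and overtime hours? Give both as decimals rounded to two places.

Regular 24.00 hours, overtime 0.00 hours

Tue: 11:30 AM–3:48 PM = 4 h 18 min
Wed: 5:52 AM–12:27 PM = 6 h 35 min
Thu: 8:22 AM–2:09 PM = 5 h 47 min
Fri: 8:34 AM–3:54 PM = 7 h 20 min
Tue reg 4 h 18 min / OT 0 h 0 min; Wed reg 6 h 35 min / OT 0 h 0 min; Thu reg 5 h 47 min / OT 0 h 0 min; Fri reg 7 h 20 min / OT 0 h 0 min.
Totals: regular 24 h 0 min, overtime 0 h 0 min.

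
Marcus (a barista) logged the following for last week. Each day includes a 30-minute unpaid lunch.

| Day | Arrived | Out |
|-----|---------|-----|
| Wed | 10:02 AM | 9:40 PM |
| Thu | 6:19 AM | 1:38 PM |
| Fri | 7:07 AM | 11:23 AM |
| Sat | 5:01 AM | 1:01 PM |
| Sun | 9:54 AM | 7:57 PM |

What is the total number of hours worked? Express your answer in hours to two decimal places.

38.77 hours

Wed: 10:02 AM–9:40 PM = 11 h 38 min; less 30 min break → 11 h 8 min
Thu: 6:19 AM–1:38 PM = 7 h 19 min; less 30 min break → 6 h 49 min
Fri: 7:07 AM–11:23 AM = 4 h 16 min; less 30 min break → 3 h 46 min
Sat: 5:01 AM–1:01 PM = 8 h 0 min; less 30 min break → 7 h 30 min
Sun: 9:54 AM–7:57 PM = 10 h 3 min; less 30 min break → 9 h 33 min
Total: 11 h 8 min + 6 h 49 min + 3 h 46 min + 7 h 30 min + 9 h 33 min = 38 h 46 min.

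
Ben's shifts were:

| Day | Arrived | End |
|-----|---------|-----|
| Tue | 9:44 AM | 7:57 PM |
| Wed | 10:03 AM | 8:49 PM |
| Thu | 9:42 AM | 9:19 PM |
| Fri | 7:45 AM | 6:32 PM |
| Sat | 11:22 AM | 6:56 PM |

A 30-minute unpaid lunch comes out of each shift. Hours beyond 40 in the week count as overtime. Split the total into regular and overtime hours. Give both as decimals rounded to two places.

Regular 40.00 hours, overtime 8.45 hours

Tue: 9:44 AM–7:57 PM = 10 h 13 min; less 30 min break → 9 h 43 min
Wed: 10:03 AM–8:49 PM = 10 h 46 min; less 30 min break → 10 h 16 min
Thu: 9:42 AM–9:19 PM = 11 h 37 min; less 30 min break → 11 h 7 min
Fri: 7:45 AM–6:32 PM = 10 h 47 min; less 30 min break → 10 h 17 min
Sat: 11:22 AM–6:56 PM = 7 h 34 min; less 30 min break → 7 h 4 min
Total worked: 48 h 27 min = 48.45 h.
Threshold 40 h → overtime 8 h 27 min, regular 40 h 0 min.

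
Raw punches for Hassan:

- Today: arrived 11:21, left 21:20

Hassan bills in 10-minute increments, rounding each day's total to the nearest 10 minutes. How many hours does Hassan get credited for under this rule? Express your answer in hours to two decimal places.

10.00 hours

Today: 11:21–21:20 = 9 h 59 min → rounds to 10 h 0 min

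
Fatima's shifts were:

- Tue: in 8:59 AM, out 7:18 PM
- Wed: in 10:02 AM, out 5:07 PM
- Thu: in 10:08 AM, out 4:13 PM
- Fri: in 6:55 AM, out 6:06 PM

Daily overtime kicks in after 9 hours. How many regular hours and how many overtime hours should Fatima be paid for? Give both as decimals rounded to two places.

Tue: 8:59 AM–7:18 PM = 10 h 19 min
Wed: 10:02 AM–5:07 PM = 7 h 5 min
Thu: 10:08 AM–4:13 PM = 6 h 5 min
Fri: 6:55 AM–6:06 PM = 11 h 11 min
Tue reg 9 h 0 min / OT 1 h 19 min; Wed reg 7 h 5 min / OT 0 h 0 min; Thu reg 6 h 5 min / OT 0 h 0 min; Fri reg 9 h 0 min / OT 2 h 11 min.
Totals: regular 31 h 10 min, overtime 3 h 30 min.

Regular 31.17 hours, overtime 3.50 hours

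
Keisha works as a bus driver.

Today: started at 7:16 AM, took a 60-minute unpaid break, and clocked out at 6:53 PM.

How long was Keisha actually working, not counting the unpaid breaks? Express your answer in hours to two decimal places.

Today: 7:16 AM–6:53 PM = 11 h 37 min; less 60 min break → 10 h 37 min

10.62 hours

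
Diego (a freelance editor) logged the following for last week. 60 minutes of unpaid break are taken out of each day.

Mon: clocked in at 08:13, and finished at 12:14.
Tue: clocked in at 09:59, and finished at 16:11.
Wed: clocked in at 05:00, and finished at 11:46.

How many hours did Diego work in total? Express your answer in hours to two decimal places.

13.98 hours

Mon: 08:13–12:14 = 4 h 1 min; less 60 min break → 3 h 1 min
Tue: 09:59–16:11 = 6 h 12 min; less 60 min break → 5 h 12 min
Wed: 05:00–11:46 = 6 h 46 min; less 60 min break → 5 h 46 min
Total: 3 h 1 min + 5 h 12 min + 5 h 46 min = 13 h 59 min.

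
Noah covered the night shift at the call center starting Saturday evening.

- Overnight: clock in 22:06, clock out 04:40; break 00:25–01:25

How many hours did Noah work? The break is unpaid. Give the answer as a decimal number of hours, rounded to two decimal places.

Overnight: 22:06 → midnight = 1 h 54 min; midnight → 04:40 = 4 h 40 min; span 6 h 34 min; less 60 min break → 5 h 34 min

5.57 hours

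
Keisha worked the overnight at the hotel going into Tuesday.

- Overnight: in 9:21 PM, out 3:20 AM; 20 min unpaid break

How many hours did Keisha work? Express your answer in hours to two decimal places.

5.65 hours

Overnight: 9:21 PM → midnight = 2 h 39 min; midnight → 3:20 AM = 3 h 20 min; span 5 h 59 min; less 20 min break → 5 h 39 min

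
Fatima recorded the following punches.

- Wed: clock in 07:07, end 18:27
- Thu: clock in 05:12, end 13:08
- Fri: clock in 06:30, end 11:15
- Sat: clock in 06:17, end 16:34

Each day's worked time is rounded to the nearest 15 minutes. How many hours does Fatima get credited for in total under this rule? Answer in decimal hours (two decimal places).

Wed: 07:07–18:27 = 11 h 20 min → rounds to 11 h 15 min
Thu: 05:12–13:08 = 7 h 56 min → rounds to 8 h 0 min
Fri: 06:30–11:15 = 4 h 45 min → rounds to 4 h 45 min
Sat: 06:17–16:34 = 10 h 17 min → rounds to 10 h 15 min
Total credited: 34 h 15 min.

34.25 hours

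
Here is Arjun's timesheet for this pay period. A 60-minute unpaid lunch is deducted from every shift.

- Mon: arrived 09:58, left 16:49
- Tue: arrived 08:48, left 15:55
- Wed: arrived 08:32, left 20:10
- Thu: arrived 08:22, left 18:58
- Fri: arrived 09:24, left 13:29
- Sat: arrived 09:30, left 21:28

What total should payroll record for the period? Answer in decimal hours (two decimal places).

46.25 hours

Mon: 09:58–16:49 = 6 h 51 min; less 60 min break → 5 h 51 min
Tue: 08:48–15:55 = 7 h 7 min; less 60 min break → 6 h 7 min
Wed: 08:32–20:10 = 11 h 38 min; less 60 min break → 10 h 38 min
Thu: 08:22–18:58 = 10 h 36 min; less 60 min break → 9 h 36 min
Fri: 09:24–13:29 = 4 h 5 min; less 60 min break → 3 h 5 min
Sat: 09:30–21:28 = 11 h 58 min; less 60 min break → 10 h 58 min
Total: 5 h 51 min + 6 h 7 min + 10 h 38 min + 9 h 36 min + 3 h 5 min + 10 h 58 min = 46 h 15 min.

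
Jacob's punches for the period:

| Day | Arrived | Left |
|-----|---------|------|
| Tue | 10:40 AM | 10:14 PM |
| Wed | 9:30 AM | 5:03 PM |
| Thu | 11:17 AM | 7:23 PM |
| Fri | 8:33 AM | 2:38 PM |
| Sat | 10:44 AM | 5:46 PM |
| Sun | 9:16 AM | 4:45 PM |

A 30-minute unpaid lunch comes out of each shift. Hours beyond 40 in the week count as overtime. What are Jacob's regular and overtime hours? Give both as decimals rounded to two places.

Tue: 10:40 AM–10:14 PM = 11 h 34 min; less 30 min break → 11 h 4 min
Wed: 9:30 AM–5:03 PM = 7 h 33 min; less 30 min break → 7 h 3 min
Thu: 11:17 AM–7:23 PM = 8 h 6 min; less 30 min break → 7 h 36 min
Fri: 8:33 AM–2:38 PM = 6 h 5 min; less 30 min break → 5 h 35 min
Sat: 10:44 AM–5:46 PM = 7 h 2 min; less 30 min break → 6 h 32 min
Sun: 9:16 AM–4:45 PM = 7 h 29 min; less 30 min break → 6 h 59 min
Total worked: 44 h 49 min = 44.82 h.
Threshold 40 h → overtime 4 h 49 min, regular 40 h 0 min.

Regular 40.00 hours, overtime 4.82 hours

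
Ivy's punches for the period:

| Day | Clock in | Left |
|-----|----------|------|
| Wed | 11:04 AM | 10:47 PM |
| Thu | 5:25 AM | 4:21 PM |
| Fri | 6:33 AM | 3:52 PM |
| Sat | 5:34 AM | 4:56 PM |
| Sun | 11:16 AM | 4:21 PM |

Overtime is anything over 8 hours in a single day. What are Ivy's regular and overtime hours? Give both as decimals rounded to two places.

Wed: 11:04 AM–10:47 PM = 11 h 43 min
Thu: 5:25 AM–4:21 PM = 10 h 56 min
Fri: 6:33 AM–3:52 PM = 9 h 19 min
Sat: 5:34 AM–4:56 PM = 11 h 22 min
Sun: 11:16 AM–4:21 PM = 5 h 5 min
Wed reg 8 h 0 min / OT 3 h 43 min; Thu reg 8 h 0 min / OT 2 h 56 min; Fri reg 8 h 0 min / OT 1 h 19 min; Sat reg 8 h 0 min / OT 3 h 22 min; Sun reg 5 h 5 min / OT 0 h 0 min.
Totals: regular 37 h 5 min, overtime 11 h 20 min.

Regular 37.08 hours, overtime 11.33 hours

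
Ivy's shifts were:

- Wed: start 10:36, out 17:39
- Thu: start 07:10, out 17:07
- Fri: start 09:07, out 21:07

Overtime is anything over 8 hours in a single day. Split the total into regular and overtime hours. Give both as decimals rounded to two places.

Wed: 10:36–17:39 = 7 h 3 min
Thu: 07:10–17:07 = 9 h 57 min
Fri: 09:07–21:07 = 12 h 0 min
Wed reg 7 h 3 min / OT 0 h 0 min; Thu reg 8 h 0 min / OT 1 h 57 min; Fri reg 8 h 0 min / OT 4 h 0 min.
Totals: regular 23 h 3 min, overtime 5 h 57 min.

Regular 23.05 hours, overtime 5.95 hours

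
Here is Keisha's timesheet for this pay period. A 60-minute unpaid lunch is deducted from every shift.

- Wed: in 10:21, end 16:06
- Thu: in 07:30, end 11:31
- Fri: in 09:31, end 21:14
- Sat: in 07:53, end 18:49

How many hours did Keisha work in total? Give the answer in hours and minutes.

Wed: 10:21–16:06 = 5 h 45 min; less 60 min break → 4 h 45 min
Thu: 07:30–11:31 = 4 h 1 min; less 60 min break → 3 h 1 min
Fri: 09:31–21:14 = 11 h 43 min; less 60 min break → 10 h 43 min
Sat: 07:53–18:49 = 10 h 56 min; less 60 min break → 9 h 56 min
Total: 4 h 45 min + 3 h 1 min + 10 h 43 min + 9 h 56 min = 28 h 25 min.

28 h 25 min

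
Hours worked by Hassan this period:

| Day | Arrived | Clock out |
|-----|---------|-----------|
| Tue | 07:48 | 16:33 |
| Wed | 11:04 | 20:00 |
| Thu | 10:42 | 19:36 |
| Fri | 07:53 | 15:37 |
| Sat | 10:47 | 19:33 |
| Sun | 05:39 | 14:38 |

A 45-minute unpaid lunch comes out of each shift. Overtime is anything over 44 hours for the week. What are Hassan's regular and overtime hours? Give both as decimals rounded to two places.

Tue: 07:48–16:33 = 8 h 45 min; less 45 min break → 8 h 0 min
Wed: 11:04–20:00 = 8 h 56 min; less 45 min break → 8 h 11 min
Thu: 10:42–19:36 = 8 h 54 min; less 45 min break → 8 h 9 min
Fri: 07:53–15:37 = 7 h 44 min; less 45 min break → 6 h 59 min
Sat: 10:47–19:33 = 8 h 46 min; less 45 min break → 8 h 1 min
Sun: 05:39–14:38 = 8 h 59 min; less 45 min break → 8 h 14 min
Total worked: 47 h 34 min = 47.57 h.
Threshold 44 h → overtime 3 h 34 min, regular 44 h 0 min.

Regular 44.00 hours, overtime 3.57 hours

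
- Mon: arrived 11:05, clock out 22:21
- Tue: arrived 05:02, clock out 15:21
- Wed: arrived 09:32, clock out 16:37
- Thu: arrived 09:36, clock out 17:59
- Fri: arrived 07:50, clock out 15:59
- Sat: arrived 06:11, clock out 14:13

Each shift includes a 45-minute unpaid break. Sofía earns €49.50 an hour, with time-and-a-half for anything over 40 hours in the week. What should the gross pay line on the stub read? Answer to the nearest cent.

€2628.45

Mon: 11:05–22:21 = 11 h 16 min; less 45 min break → 10 h 31 min
Tue: 05:02–15:21 = 10 h 19 min; less 45 min break → 9 h 34 min
Wed: 09:32–16:37 = 7 h 5 min; less 45 min break → 6 h 20 min
Thu: 09:36–17:59 = 8 h 23 min; less 45 min break → 7 h 38 min
Fri: 07:50–15:59 = 8 h 9 min; less 45 min break → 7 h 24 min
Sat: 06:11–14:13 = 8 h 2 min; less 45 min break → 7 h 17 min
Total worked: 48 h 44 min = 2924 min.
Regular 40 h 0 min = 2400 min at €49.50/h; overtime 8 h 44 min = 524 min at €74.25/h.
Pay = (2400 × €49.50 + 524 × €74.25) ÷ 60 = €2628.45.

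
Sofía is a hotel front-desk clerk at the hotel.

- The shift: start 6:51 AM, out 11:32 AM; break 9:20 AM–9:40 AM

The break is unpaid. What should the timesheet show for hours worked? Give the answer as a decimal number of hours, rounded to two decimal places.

The shift: 6:51 AM–11:32 AM = 4 h 41 min; less 20 min break → 4 h 21 min

4.35 hours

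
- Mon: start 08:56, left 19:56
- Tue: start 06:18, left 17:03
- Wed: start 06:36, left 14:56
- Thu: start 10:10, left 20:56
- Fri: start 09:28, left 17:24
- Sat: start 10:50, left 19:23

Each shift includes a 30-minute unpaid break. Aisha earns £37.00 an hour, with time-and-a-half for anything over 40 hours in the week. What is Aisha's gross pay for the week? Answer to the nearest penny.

Mon: 08:56–19:56 = 11 h 0 min; less 30 min break → 10 h 30 min
Tue: 06:18–17:03 = 10 h 45 min; less 30 min break → 10 h 15 min
Wed: 06:36–14:56 = 8 h 20 min; less 30 min break → 7 h 50 min
Thu: 10:10–20:56 = 10 h 46 min; less 30 min break → 10 h 16 min
Fri: 09:28–17:24 = 7 h 56 min; less 30 min break → 7 h 26 min
Sat: 10:50–19:23 = 8 h 33 min; less 30 min break → 8 h 3 min
Total worked: 54 h 20 min = 3260 min.
Regular 40 h 0 min = 2400 min at £37.00/h; overtime 14 h 20 min = 860 min at £55.50/h.
Pay = (2400 × £37.00 + 860 × £55.50) ÷ 60 = £2275.50.

£2275.50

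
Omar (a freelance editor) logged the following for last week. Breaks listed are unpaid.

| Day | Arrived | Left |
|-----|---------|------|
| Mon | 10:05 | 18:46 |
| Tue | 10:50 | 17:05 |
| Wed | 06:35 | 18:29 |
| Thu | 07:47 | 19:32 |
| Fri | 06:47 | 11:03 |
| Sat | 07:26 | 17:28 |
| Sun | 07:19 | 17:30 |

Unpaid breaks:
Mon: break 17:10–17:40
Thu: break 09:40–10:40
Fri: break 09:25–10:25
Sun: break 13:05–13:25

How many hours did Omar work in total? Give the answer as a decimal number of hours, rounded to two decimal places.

Mon: 10:05–18:46 = 8 h 41 min; less 30 min break → 8 h 11 min
Tue: 10:50–17:05 = 6 h 15 min
Wed: 06:35–18:29 = 11 h 54 min
Thu: 07:47–19:32 = 11 h 45 min; less 60 min break → 10 h 45 min
Fri: 06:47–11:03 = 4 h 16 min; less 60 min break → 3 h 16 min
Sat: 07:26–17:28 = 10 h 2 min
Sun: 07:19–17:30 = 10 h 11 min; less 20 min break → 9 h 51 min
Total: 8 h 11 min + 6 h 15 min + 11 h 54 min + 10 h 45 min + 3 h 16 min + 10 h 2 min + 9 h 51 min = 60 h 14 min.

60.23 hours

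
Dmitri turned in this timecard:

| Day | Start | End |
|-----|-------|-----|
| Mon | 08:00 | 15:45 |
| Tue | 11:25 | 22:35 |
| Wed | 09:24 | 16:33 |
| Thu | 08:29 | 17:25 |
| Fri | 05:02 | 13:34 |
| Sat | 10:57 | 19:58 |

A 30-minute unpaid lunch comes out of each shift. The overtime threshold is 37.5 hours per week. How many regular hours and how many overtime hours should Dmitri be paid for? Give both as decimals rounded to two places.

Mon: 08:00–15:45 = 7 h 45 min; less 30 min break → 7 h 15 min
Tue: 11:25–22:35 = 11 h 10 min; less 30 min break → 10 h 40 min
Wed: 09:24–16:33 = 7 h 9 min; less 30 min break → 6 h 39 min
Thu: 08:29–17:25 = 8 h 56 min; less 30 min break → 8 h 26 min
Fri: 05:02–13:34 = 8 h 32 min; less 30 min break → 8 h 2 min
Sat: 10:57–19:58 = 9 h 1 min; less 30 min break → 8 h 31 min
Total worked: 49 h 33 min = 49.55 h.
Threshold 37.5 h → overtime 12 h 3 min, regular 37 h 30 min.

Regular 37.50 hours, overtime 12.05 hours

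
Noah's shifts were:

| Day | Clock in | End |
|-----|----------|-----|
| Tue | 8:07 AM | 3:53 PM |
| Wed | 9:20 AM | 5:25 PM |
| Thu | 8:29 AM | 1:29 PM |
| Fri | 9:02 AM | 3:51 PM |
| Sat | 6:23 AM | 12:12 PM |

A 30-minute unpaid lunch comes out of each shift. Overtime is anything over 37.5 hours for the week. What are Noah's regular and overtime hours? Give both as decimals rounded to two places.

Tue: 8:07 AM–3:53 PM = 7 h 46 min; less 30 min break → 7 h 16 min
Wed: 9:20 AM–5:25 PM = 8 h 5 min; less 30 min break → 7 h 35 min
Thu: 8:29 AM–1:29 PM = 5 h 0 min; less 30 min break → 4 h 30 min
Fri: 9:02 AM–3:51 PM = 6 h 49 min; less 30 min break → 6 h 19 min
Sat: 6:23 AM–12:12 PM = 5 h 49 min; less 30 min break → 5 h 19 min
Total worked: 30 h 59 min = 30.98 h.
Threshold 37.5 h → overtime 0 h 0 min, regular 30 h 59 min.

Regular 30.98 hours, overtime 0.00 hours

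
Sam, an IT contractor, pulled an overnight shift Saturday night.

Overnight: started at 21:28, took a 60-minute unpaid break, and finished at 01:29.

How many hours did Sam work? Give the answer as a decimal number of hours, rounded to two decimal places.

3.02 hours

Overnight: 21:28 → midnight = 2 h 32 min; midnight → 01:29 = 1 h 29 min; span 4 h 1 min; less 60 min break → 3 h 1 min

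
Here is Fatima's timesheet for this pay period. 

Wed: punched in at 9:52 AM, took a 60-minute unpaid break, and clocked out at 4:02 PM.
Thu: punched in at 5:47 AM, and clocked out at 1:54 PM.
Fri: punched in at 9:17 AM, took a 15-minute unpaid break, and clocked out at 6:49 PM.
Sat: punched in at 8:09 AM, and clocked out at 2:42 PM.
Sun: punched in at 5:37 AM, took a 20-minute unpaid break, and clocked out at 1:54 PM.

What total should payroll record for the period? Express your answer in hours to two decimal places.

Wed: 9:52 AM–4:02 PM = 6 h 10 min; less 60 min break → 5 h 10 min
Thu: 5:47 AM–1:54 PM = 8 h 7 min
Fri: 9:17 AM–6:49 PM = 9 h 32 min; less 15 min break → 9 h 17 min
Sat: 8:09 AM–2:42 PM = 6 h 33 min
Sun: 5:37 AM–1:54 PM = 8 h 17 min; less 20 min break → 7 h 57 min
Total: 5 h 10 min + 8 h 7 min + 9 h 17 min + 6 h 33 min + 7 h 57 min = 37 h 4 min.

37.07 hours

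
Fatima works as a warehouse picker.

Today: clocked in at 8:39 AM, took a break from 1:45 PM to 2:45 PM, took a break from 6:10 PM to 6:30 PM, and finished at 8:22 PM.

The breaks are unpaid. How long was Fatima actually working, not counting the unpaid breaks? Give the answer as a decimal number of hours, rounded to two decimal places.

10.38 hours

Today: 8:39 AM–8:22 PM = 11 h 43 min; less 80 min break → 10 h 23 min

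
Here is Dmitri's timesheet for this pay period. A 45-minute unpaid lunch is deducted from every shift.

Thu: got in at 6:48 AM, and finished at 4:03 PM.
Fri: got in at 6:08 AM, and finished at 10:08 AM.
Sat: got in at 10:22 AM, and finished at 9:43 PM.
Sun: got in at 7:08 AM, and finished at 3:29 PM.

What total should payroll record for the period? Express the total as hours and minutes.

29 h 57 min

Thu: 6:48 AM–4:03 PM = 9 h 15 min; less 45 min break → 8 h 30 min
Fri: 6:08 AM–10:08 AM = 4 h 0 min; less 45 min break → 3 h 15 min
Sat: 10:22 AM–9:43 PM = 11 h 21 min; less 45 min break → 10 h 36 min
Sun: 7:08 AM–3:29 PM = 8 h 21 min; less 45 min break → 7 h 36 min
Total: 8 h 30 min + 3 h 15 min + 10 h 36 min + 7 h 36 min = 29 h 57 min.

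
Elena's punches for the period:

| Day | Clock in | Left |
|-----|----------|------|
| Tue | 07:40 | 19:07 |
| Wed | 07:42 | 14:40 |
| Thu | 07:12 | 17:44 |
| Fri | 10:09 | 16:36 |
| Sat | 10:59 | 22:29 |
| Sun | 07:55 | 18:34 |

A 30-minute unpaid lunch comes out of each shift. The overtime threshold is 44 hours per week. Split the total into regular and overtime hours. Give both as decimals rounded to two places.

Regular 44.00 hours, overtime 10.55 hours

Tue: 07:40–19:07 = 11 h 27 min; less 30 min break → 10 h 57 min
Wed: 07:42–14:40 = 6 h 58 min; less 30 min break → 6 h 28 min
Thu: 07:12–17:44 = 10 h 32 min; less 30 min break → 10 h 2 min
Fri: 10:09–16:36 = 6 h 27 min; less 30 min break → 5 h 57 min
Sat: 10:59–22:29 = 11 h 30 min; less 30 min break → 11 h 0 min
Sun: 07:55–18:34 = 10 h 39 min; less 30 min break → 10 h 9 min
Total worked: 54 h 33 min = 54.55 h.
Threshold 44 h → overtime 10 h 33 min, regular 44 h 0 min.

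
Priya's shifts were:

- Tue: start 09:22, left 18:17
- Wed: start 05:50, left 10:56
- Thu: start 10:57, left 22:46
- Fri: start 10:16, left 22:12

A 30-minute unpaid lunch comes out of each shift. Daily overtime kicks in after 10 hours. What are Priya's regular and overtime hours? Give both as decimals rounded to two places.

Tue: 09:22–18:17 = 8 h 55 min; less 30 min break → 8 h 25 min
Wed: 05:50–10:56 = 5 h 6 min; less 30 min break → 4 h 36 min
Thu: 10:57–22:46 = 11 h 49 min; less 30 min break → 11 h 19 min
Fri: 10:16–22:12 = 11 h 56 min; less 30 min break → 11 h 26 min
Tue reg 8 h 25 min / OT 0 h 0 min; Wed reg 4 h 36 min / OT 0 h 0 min; Thu reg 10 h 0 min / OT 1 h 19 min; Fri reg 10 h 0 min / OT 1 h 26 min.
Totals: regular 33 h 1 min, overtime 2 h 45 min.

Regular 33.02 hours, overtime 2.75 hours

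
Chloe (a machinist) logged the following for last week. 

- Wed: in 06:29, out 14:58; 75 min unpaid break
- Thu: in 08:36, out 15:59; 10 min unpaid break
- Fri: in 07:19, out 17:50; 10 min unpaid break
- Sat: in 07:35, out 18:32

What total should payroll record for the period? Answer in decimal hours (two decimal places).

Wed: 06:29–14:58 = 8 h 29 min; less 75 min break → 7 h 14 min
Thu: 08:36–15:59 = 7 h 23 min; less 10 min break → 7 h 13 min
Fri: 07:19–17:50 = 10 h 31 min; less 10 min break → 10 h 21 min
Sat: 07:35–18:32 = 10 h 57 min
Total: 7 h 14 min + 7 h 13 min + 10 h 21 min + 10 h 57 min = 35 h 45 min.

35.75 hours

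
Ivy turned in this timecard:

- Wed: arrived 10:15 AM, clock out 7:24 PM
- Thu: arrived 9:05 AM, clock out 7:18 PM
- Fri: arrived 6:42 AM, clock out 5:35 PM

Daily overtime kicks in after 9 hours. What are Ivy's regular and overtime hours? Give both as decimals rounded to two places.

Wed: 10:15 AM–7:24 PM = 9 h 9 min
Thu: 9:05 AM–7:18 PM = 10 h 13 min
Fri: 6:42 AM–5:35 PM = 10 h 53 min
Wed reg 9 h 0 min / OT 0 h 9 min; Thu reg 9 h 0 min / OT 1 h 13 min; Fri reg 9 h 0 min / OT 1 h 53 min.
Totals: regular 27 h 0 min, overtime 3 h 15 min.

Regular 27.00 hours, overtime 3.25 hours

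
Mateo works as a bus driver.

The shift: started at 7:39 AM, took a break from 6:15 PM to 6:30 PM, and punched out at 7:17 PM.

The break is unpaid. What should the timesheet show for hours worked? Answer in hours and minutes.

11 h 23 min

The shift: 7:39 AM–7:17 PM = 11 h 38 min; less 15 min break → 11 h 23 min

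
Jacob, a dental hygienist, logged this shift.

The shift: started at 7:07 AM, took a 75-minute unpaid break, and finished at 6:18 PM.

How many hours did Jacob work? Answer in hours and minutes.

9 h 56 min

The shift: 7:07 AM–6:18 PM = 11 h 11 min; less 75 min break → 9 h 56 min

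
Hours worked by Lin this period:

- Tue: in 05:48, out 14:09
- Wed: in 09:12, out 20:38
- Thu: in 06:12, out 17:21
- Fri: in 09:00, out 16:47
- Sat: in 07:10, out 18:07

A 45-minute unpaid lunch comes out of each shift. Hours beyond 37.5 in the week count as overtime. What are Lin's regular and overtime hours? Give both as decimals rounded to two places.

Regular 37.50 hours, overtime 8.42 hours

Tue: 05:48–14:09 = 8 h 21 min; less 45 min break → 7 h 36 min
Wed: 09:12–20:38 = 11 h 26 min; less 45 min break → 10 h 41 min
Thu: 06:12–17:21 = 11 h 9 min; less 45 min break → 10 h 24 min
Fri: 09:00–16:47 = 7 h 47 min; less 45 min break → 7 h 2 min
Sat: 07:10–18:07 = 10 h 57 min; less 45 min break → 10 h 12 min
Total worked: 45 h 55 min = 45.92 h.
Threshold 37.5 h → overtime 8 h 25 min, regular 37 h 30 min.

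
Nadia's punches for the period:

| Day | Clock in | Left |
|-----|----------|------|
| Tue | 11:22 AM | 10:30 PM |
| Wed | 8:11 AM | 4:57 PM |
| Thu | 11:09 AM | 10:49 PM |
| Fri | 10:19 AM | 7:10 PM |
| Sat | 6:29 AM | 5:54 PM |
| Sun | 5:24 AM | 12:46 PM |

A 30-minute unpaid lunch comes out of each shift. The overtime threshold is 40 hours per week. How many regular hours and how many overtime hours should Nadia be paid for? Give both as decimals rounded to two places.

Tue: 11:22 AM–10:30 PM = 11 h 8 min; less 30 min break → 10 h 38 min
Wed: 8:11 AM–4:57 PM = 8 h 46 min; less 30 min break → 8 h 16 min
Thu: 11:09 AM–10:49 PM = 11 h 40 min; less 30 min break → 11 h 10 min
Fri: 10:19 AM–7:10 PM = 8 h 51 min; less 30 min break → 8 h 21 min
Sat: 6:29 AM–5:54 PM = 11 h 25 min; less 30 min break → 10 h 55 min
Sun: 5:24 AM–12:46 PM = 7 h 22 min; less 30 min break → 6 h 52 min
Total worked: 56 h 12 min = 56.20 h.
Threshold 40 h → overtime 16 h 12 min, regular 40 h 0 min.

Regular 40.00 hours, overtime 16.20 hours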